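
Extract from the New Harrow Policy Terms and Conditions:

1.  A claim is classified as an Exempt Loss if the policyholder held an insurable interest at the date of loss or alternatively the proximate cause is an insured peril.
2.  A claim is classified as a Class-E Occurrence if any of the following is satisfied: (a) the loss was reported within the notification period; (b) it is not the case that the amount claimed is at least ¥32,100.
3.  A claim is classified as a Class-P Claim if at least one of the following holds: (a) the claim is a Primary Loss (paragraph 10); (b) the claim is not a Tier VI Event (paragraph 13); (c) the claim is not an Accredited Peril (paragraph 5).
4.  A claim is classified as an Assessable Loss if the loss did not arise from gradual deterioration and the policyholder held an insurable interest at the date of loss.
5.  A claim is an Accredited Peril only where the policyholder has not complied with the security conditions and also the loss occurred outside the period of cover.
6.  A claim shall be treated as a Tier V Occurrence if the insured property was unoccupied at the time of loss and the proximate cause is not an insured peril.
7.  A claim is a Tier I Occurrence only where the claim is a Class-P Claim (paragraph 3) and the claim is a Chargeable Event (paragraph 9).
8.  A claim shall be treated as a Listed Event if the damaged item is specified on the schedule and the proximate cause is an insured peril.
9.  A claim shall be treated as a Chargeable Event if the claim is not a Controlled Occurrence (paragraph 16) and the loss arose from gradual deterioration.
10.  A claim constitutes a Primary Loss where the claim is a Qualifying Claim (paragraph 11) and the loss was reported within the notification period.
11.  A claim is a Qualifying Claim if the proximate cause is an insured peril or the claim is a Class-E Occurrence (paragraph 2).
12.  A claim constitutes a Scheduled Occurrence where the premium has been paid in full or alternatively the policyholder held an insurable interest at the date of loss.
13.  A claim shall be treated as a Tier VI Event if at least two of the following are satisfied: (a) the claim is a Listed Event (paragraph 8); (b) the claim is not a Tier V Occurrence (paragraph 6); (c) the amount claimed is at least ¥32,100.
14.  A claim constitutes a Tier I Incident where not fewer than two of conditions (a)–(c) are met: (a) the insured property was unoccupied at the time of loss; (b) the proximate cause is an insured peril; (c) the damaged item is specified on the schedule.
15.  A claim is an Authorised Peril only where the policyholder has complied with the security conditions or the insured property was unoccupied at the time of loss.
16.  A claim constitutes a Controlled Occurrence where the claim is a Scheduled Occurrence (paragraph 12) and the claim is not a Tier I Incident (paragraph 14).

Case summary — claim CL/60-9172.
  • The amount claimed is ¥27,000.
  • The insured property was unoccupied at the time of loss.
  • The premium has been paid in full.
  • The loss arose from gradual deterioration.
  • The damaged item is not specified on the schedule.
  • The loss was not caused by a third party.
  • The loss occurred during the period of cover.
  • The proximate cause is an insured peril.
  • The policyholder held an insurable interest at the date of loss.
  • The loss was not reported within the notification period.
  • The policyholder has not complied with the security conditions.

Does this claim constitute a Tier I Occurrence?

paragraph 2 — Class-E Occurrence: [the loss was reported within the notification period? no] OR [amount claimed: ¥27,000 ≥ ¥32,100? no, so negated condition yes] → satisfied.
paragraph 11 — Qualifying Claim: [the proximate cause is an insured peril? yes] OR [Class-E Occurrence (paragraph 2)? yes] → satisfied.
paragraph 10 — Primary Loss: [Qualifying Claim (paragraph 11)? yes] AND [the loss was reported within the notification period? no] → not satisfied.
paragraph 8 — Listed Event: [the damaged item is specified on the schedule? no] AND [the proximate cause is an insured peril? yes] → not satisfied.
paragraph 6 — Tier V Occurrence: [the insured property was unoccupied at the time of loss? yes] AND [the proximate cause is not an insured peril? no] → not satisfied.
paragraph 13 — Tier VI Event: Listed Event (paragraph 8)? no; not a Tier V Occurrence (paragraph 6)? yes; amount claimed: ¥27,000 ≥ ¥32,100? no — 1 of 3 hold (need ≥2) → not satisfied.
paragraph 5 — Accredited Peril: [the policyholder has not complied with the security conditions? yes] AND [the loss occurred outside the period of cover? no] → not satisfied.
paragraph 3 — Class-P Claim: [Primary Loss (paragraph 10)? no] OR [not a Tier VI Event (paragraph 13)? yes] OR [not an Accredited Peril (paragraph 5)? yes] → satisfied.
paragraph 12 — Scheduled Occurrence: [the premium has been paid in full? yes] OR [the policyholder held an insurable interest at the date of loss? yes] → satisfied.
paragraph 14 — Tier I Incident: the insured property was unoccupied at the time of loss? yes; the proximate cause is an insured peril? yes; the damaged item is specified on the schedule? no — 2 of 3 hold (need ≥2) → satisfied.
paragraph 16 — Controlled Occurrence: [Scheduled Occurrence (paragraph 12)? yes] AND [not a Tier I Incident (paragraph 14)? no] → not satisfied.
paragraph 9 — Chargeable Event: [not a Controlled Occurrence (paragraph 16)? yes] AND [the loss arose from gradual deterioration? yes] → satisfied.
paragraph 7 — Tier I Occurrence: [Class-P Claim (paragraph 3)? yes] AND [Chargeable Event (paragraph 9)? yes] → satisfied.

Yes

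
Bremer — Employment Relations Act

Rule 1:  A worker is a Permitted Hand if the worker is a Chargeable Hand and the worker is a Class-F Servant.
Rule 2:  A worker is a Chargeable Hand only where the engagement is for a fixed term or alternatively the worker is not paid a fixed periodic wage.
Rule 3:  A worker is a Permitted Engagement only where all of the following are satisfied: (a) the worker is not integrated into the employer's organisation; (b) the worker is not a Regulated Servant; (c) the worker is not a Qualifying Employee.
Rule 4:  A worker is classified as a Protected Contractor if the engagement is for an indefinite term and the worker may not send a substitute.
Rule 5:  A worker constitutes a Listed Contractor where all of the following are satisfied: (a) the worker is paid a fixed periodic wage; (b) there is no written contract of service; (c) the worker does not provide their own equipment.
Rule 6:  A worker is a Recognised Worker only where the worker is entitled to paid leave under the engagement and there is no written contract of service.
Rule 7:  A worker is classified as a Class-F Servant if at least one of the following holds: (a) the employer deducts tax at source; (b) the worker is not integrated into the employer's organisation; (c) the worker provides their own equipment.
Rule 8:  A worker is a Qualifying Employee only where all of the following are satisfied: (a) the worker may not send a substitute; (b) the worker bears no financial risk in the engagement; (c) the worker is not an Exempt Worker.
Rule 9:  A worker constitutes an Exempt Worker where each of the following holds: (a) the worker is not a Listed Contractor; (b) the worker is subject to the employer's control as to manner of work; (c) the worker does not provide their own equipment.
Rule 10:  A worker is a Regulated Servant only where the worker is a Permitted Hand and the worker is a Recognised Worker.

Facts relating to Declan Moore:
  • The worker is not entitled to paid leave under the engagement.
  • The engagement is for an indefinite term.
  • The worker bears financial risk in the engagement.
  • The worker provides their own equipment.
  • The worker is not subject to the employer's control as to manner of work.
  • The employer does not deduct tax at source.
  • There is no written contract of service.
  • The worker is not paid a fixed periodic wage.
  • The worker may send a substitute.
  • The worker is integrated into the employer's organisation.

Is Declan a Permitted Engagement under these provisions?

No

rule 2 — Chargeable Hand: [the engagement is for a fixed term? no] OR [the worker is not paid a fixed periodic wage? yes] → satisfied.
rule 7 — Class-F Servant: [the employer deducts tax at source? no] OR [the worker is not integrated into the employer's organisation? no] OR [the worker provides their own equipment? yes] → satisfied.
rule 1 — Permitted Hand: [Chargeable Hand (rule 2)? yes] AND [Class-F Servant (rule 7)? yes] → satisfied.
rule 6 — Recognised Worker: [the worker is entitled to paid leave under the engagement? no] AND [there is no written contract of service? yes] → not satisfied.
rule 10 — Regulated Servant: [Permitted Hand (rule 1)? yes] AND [Recognised Worker (rule 6)? no] → not satisfied.
rule 5 — Listed Contractor: [the worker is paid a fixed periodic wage? no] AND [there is no written contract of service? yes] AND [the worker does not provide their own equipment? no] → not satisfied.
rule 9 — Exempt Worker: [not a Listed Contractor (rule 5)? yes] AND [the worker is subject to the employer's control as to manner of work? no] AND [the worker does not provide their own equipment? no] → not satisfied.
rule 8 — Qualifying Employee: [the worker may not send a substitute? no] AND [the worker bears no financial risk in the engagement? no] AND [not an Exempt Worker (rule 9)? yes] → not satisfied.
rule 3 — Permitted Engagement: [the worker is not integrated into the employer's organisation? no] AND [not a Regulated Servant (rule 10)? yes] AND [not a Qualifying Employee (rule 8)? yes] → not satisfied.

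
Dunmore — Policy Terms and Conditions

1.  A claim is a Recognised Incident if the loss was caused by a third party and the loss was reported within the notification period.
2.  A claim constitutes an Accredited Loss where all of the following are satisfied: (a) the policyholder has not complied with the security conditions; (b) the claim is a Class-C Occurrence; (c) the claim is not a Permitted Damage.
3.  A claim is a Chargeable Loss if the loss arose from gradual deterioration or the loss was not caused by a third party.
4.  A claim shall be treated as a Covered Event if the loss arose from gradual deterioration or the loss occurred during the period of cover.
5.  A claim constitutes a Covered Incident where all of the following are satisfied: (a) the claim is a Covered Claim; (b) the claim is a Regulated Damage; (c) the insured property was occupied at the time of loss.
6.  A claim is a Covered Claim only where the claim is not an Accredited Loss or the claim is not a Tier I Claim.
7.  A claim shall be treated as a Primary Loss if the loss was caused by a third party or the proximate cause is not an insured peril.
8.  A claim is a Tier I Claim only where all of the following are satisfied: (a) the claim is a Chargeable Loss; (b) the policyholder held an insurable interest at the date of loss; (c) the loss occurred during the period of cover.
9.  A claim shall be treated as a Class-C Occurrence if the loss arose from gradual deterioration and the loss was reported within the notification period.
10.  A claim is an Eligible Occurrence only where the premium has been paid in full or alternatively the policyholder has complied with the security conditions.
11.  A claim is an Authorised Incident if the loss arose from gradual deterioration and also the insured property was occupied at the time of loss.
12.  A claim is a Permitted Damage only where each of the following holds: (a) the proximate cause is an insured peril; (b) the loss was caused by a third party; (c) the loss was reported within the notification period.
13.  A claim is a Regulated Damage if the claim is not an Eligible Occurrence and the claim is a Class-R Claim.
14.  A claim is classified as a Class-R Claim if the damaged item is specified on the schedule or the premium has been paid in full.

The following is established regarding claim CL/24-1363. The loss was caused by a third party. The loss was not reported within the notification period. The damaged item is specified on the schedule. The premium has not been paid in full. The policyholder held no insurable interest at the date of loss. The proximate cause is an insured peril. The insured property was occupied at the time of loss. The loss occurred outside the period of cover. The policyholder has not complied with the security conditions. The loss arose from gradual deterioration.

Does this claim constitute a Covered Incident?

Under paragraph 9: the loss arose from gradual deterioration? yes; and the loss was reported within the notification period? no. So the claim is not a Class-C Occurrence.
Under paragraph 12: the proximate cause is an insured peril? yes; and the loss was caused by a third party? yes; and the loss was reported within the notification period? no. So the claim is not a Permitted Damage.
Under paragraph 2: the policyholder has not complied with the security conditions? yes; and Class-C Occurrence (paragraph 9)? no; and not a Permitted Damage (paragraph 12)? yes. So the claim is not an Accredited Loss.
Under paragraph 3: the loss arose from gradual deterioration? yes; or the loss was not caused by a third party? no. So the claim is a Chargeable Loss.
Under paragraph 8: Chargeable Loss (paragraph 3)? yes; and the policyholder held an insurable interest at the date of loss? no; and the loss occurred during the period of cover? no. So the claim is not a Tier I Claim.
Under paragraph 6: not an Accredited Loss (paragraph 2)? yes; or not a Tier I Claim (paragraph 8)? yes. So the claim is a Covered Claim.
Under paragraph 10: the premium has been paid in full? no; or the policyholder has complied with the security conditions? no. So the claim is not an Eligible Occurrence.
Under paragraph 14: the damaged item is specified on the schedule? yes; or the premium has been paid in full? no. So the claim is a Class-R Claim.
Under paragraph 13: not an Eligible Occurrence (paragraph 10)? yes; and Class-R Claim (paragraph 14)? yes. So the claim is a Regulated Damage.
Under paragraph 5: Covered Claim (paragraph 6)? yes; and Regulated Damage (paragraph 13)? yes; and the insured property was occupied at the time of loss? yes. So the claim is a Covered Incident.

Yes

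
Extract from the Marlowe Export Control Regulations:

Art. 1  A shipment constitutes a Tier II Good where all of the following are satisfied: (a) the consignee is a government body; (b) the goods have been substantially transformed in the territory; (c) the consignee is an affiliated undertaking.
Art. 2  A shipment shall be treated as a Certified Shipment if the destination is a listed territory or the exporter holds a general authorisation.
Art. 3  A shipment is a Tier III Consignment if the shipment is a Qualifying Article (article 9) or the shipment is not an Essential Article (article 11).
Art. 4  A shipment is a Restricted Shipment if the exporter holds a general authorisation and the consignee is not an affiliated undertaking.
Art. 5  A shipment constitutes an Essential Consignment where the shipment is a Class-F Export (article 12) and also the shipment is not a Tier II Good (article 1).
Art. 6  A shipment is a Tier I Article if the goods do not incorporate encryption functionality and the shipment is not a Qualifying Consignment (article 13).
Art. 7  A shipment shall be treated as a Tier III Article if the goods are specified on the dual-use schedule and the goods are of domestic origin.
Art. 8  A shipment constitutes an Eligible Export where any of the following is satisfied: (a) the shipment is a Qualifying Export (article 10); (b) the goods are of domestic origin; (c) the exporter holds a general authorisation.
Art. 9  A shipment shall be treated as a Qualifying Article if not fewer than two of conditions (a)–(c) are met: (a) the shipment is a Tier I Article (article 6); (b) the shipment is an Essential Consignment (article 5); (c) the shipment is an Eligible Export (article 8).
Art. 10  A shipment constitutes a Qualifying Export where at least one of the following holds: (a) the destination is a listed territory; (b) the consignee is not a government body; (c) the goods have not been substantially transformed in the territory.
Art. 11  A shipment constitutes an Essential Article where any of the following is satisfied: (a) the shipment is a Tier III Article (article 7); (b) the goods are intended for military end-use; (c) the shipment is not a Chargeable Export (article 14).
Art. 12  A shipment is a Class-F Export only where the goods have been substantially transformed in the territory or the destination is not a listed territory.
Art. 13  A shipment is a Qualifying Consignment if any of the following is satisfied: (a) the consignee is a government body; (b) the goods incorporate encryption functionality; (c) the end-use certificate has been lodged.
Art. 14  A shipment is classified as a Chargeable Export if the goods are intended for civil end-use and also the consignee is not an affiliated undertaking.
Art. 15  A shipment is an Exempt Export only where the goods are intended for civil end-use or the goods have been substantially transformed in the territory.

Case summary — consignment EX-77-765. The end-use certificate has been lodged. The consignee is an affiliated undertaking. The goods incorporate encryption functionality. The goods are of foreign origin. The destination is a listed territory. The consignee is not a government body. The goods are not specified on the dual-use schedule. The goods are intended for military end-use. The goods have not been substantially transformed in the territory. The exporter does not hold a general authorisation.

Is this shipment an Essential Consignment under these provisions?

article 12 — Class-F Export: [the goods have been substantially transformed in the territory? no] OR [the destination is not a listed territory? no] → not satisfied.
article 1 — Tier II Good: [the consignee is a government body? no] AND [the goods have been substantially transformed in the territory? no] AND [the consignee is an affiliated undertaking? yes] → not satisfied.
article 5 — Essential Consignment: [Class-F Export (article 12)? no] AND [not a Tier II Good (article 1)? yes] → not satisfied.

No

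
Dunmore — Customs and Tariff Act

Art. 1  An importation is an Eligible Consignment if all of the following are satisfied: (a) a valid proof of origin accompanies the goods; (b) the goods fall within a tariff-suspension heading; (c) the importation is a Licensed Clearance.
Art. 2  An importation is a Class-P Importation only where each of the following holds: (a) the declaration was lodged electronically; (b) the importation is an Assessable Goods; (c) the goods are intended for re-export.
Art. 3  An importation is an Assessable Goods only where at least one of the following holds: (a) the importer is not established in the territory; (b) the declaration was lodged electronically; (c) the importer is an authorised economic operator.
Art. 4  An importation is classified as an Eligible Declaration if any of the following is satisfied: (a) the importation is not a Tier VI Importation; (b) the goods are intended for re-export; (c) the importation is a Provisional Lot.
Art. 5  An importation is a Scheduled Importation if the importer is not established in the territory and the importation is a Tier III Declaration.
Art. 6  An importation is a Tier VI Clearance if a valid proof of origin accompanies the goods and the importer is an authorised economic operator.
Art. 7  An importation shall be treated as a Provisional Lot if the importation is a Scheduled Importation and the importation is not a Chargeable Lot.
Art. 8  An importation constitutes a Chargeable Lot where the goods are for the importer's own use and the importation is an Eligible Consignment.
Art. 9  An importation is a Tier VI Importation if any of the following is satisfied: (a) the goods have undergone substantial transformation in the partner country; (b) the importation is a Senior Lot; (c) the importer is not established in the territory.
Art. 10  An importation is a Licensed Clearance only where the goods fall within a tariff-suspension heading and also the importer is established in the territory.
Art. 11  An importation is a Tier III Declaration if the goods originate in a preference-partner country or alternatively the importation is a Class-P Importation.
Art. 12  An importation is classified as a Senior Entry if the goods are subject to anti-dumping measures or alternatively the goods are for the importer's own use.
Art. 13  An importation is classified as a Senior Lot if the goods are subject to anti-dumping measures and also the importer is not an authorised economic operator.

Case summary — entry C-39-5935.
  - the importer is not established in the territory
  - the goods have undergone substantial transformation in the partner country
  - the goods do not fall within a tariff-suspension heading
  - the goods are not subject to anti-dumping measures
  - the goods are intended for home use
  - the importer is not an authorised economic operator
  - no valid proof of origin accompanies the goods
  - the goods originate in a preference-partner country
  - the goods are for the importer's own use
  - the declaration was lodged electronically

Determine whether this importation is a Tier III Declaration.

Yes

article 3 — Assessable Goods: [the importer is not established in the territory? yes] OR [the declaration was lodged electronically? yes] OR [the importer is an authorised economic operator? no] → satisfied.
article 2 — Class-P Importation: [the declaration was lodged electronically? yes] AND [Assessable Goods (article 3)? yes] AND [the goods are intended for re-export? no] → not satisfied.
article 11 — Tier III Declaration: [the goods originate in a preference-partner country? yes] OR [Class-P Importation (article 2)? no] → satisfied.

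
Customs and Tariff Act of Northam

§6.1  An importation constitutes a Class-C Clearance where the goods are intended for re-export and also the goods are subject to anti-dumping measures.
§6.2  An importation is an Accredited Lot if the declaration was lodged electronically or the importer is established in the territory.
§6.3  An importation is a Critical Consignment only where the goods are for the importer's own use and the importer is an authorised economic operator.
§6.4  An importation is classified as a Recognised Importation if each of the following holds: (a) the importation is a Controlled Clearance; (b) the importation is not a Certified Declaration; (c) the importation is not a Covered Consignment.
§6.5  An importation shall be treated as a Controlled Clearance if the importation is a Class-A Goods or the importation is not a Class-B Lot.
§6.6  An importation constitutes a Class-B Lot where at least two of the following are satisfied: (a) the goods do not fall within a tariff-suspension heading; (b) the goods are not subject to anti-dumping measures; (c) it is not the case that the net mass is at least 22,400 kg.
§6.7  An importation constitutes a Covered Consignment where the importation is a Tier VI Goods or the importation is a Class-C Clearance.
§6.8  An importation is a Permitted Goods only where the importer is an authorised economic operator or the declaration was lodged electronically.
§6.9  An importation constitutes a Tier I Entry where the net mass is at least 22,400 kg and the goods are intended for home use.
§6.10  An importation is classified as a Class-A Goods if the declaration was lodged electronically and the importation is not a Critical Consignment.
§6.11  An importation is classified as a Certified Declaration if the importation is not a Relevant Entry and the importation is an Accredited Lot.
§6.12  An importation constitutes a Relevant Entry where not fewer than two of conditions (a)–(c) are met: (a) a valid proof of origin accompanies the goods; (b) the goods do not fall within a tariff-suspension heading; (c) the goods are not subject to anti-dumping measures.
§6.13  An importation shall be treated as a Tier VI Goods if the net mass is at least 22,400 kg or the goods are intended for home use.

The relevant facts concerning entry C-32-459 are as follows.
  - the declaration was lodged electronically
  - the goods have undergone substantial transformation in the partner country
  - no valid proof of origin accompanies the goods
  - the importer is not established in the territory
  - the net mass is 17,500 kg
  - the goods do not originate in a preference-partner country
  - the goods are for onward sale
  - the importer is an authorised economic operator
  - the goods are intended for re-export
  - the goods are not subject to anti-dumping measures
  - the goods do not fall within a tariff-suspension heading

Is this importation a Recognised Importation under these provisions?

§6.3 — Critical Consignment: [the goods are for the importer's own use? no] AND [the importer is an authorised economic operator? yes] → not satisfied.
§6.10 — Class-A Goods: [the declaration was lodged electronically? yes] AND [not a Critical Consignment (§6.3)? yes] → satisfied.
§6.6 — Class-B Lot: the goods do not fall within a tariff-suspension heading? yes; the goods are not subject to anti-dumping measures? yes; net mass: 17,500 kg ≥ 22,400 kg? no, so negated condition yes — 3 of 3 hold (need ≥2) → satisfied.
§6.5 — Controlled Clearance: [Class-A Goods (§6.10)? yes] OR [not a Class-B Lot (§6.6)? no] → satisfied.
§6.12 — Relevant Entry: a valid proof of origin accompanies the goods? no; the goods do not fall within a tariff-suspension heading? yes; the goods are not subject to anti-dumping measures? yes — 2 of 3 hold (need ≥2) → satisfied.
§6.2 — Accredited Lot: [the declaration was lodged electronically? yes] OR [the importer is established in the territory? no] → satisfied.
§6.11 — Certified Declaration: [not a Relevant Entry (§6.12)? no] AND [Accredited Lot (§6.2)? yes] → not satisfied.
§6.13 — Tier VI Goods: [net mass: 17,500 kg ≥ 22,400 kg? no] OR [the goods are intended for home use? no] → not satisfied.
§6.1 — Class-C Clearance: [the goods are intended for re-export? yes] AND [the goods are subject to anti-dumping measures? no] → not satisfied.
§6.7 — Covered Consignment: [Tier VI Goods (§6.13)? no] OR [Class-C Clearance (§6.1)? no] → not satisfied.
§6.4 — Recognised Importation: [Controlled Clearance (§6.5)? yes] AND [not a Certified Declaration (§6.11)? yes] AND [not a Covered Consignment (§6.7)? yes] → satisfied.

Yes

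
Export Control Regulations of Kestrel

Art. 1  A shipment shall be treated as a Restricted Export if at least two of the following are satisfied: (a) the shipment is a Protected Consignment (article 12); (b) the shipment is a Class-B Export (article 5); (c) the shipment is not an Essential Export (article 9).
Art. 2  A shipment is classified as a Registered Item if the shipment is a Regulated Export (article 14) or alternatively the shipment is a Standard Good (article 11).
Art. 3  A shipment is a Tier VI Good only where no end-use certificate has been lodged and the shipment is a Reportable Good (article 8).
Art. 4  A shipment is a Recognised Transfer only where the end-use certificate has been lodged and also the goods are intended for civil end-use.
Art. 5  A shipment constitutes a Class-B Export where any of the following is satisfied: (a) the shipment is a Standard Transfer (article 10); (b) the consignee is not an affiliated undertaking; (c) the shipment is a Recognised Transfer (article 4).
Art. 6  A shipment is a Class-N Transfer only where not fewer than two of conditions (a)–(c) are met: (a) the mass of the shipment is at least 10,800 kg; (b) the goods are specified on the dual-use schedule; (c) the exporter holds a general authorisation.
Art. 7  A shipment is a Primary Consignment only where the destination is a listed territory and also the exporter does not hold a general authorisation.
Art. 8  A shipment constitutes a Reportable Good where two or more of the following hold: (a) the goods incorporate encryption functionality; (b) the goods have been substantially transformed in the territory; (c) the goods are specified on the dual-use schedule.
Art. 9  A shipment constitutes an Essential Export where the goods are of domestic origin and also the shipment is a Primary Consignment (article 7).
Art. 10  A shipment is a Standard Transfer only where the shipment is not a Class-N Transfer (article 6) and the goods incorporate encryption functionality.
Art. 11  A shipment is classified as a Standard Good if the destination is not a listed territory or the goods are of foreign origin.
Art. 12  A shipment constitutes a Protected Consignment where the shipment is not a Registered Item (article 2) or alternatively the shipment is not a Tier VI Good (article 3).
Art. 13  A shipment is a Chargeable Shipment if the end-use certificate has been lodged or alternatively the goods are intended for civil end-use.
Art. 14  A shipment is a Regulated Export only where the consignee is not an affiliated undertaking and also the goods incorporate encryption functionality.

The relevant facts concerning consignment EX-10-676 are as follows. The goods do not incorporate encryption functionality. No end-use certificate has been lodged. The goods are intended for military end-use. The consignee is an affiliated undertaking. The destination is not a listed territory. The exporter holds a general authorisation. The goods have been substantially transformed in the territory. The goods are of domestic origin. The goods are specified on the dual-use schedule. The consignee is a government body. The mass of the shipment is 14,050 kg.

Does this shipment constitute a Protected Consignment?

No

Under article 14: the consignee is not an affiliated undertaking? no; and the goods incorporate encryption functionality? no. So the shipment is not a Regulated Export.
Under article 11: the destination is not a listed territory? yes; or the goods are of foreign origin? no. So the shipment is a Standard Good.
Under article 2: Regulated Export (article 14)? no; or Standard Good (article 11)? yes. So the shipment is a Registered Item.
Under article 8: the goods incorporate encryption functionality? no; the goods have been substantially transformed in the territory? yes; the goods are specified on the dual-use schedule? yes — 2 of 3 hold (need ≥2) → satisfied.
Under article 3: no end-use certificate has been lodged? yes; and Reportable Good (article 8)? yes. So the shipment is a Tier VI Good.
Under article 12: not a Registered Item (article 2)? no; or not a Tier VI Good (article 3)? no. So the shipment is not a Protected Consignment.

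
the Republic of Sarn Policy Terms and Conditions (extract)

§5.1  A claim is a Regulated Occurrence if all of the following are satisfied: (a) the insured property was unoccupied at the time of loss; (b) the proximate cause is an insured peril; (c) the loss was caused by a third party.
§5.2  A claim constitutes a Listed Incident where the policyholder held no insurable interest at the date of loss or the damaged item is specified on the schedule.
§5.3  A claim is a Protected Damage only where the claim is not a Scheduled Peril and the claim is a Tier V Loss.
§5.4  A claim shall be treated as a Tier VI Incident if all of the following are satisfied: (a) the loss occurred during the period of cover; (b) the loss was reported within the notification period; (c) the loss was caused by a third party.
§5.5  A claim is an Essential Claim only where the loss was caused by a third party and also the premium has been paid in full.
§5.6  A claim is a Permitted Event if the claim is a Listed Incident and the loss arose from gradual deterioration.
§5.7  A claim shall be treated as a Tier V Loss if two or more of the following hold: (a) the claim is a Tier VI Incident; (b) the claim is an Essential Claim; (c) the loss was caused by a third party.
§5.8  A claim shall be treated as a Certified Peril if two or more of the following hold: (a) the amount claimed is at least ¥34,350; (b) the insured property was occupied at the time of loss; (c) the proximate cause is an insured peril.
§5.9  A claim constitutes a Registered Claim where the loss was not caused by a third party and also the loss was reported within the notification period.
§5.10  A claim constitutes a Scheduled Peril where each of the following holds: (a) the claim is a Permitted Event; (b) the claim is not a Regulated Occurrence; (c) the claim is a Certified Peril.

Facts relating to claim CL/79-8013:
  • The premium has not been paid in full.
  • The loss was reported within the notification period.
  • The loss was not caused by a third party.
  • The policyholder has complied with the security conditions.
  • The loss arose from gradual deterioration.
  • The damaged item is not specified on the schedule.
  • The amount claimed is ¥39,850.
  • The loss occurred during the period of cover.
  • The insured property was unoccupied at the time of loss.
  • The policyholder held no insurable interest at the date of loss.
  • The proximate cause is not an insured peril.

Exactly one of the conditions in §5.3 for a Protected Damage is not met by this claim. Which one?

Tier V Loss

§5.2 — Listed Incident: [the policyholder held no insurable interest at the date of loss? yes] OR [the damaged item is specified on the schedule? no] → satisfied.
§5.6 — Permitted Event: [Listed Incident (§5.2)? yes] AND [the loss arose from gradual deterioration? yes] → satisfied.
§5.1 — Regulated Occurrence: [the insured property was unoccupied at the time of loss? yes] AND [the proximate cause is an insured peril? no] AND [the loss was caused by a third party? no] → not satisfied.
§5.8 — Certified Peril: amount claimed: ¥39,850 ≥ ¥34,350? yes; the insured property was occupied at the time of loss? no; the proximate cause is an insured peril? no — 1 of 3 hold (need ≥2) → not satisfied.
§5.10 — Scheduled Peril: [Permitted Event (§5.6)? yes] AND [not a Regulated Occurrence (§5.1)? yes] AND [Certified Peril (§5.8)? no] → not satisfied.
§5.4 — Tier VI Incident: [the loss occurred during the period of cover? yes] AND [the loss was reported within the notification period? yes] AND [the loss was caused by a third party? no] → not satisfied.
§5.5 — Essential Claim: [the loss was caused by a third party? no] AND [the premium has been paid in full? no] → not satisfied.
§5.7 — Tier V Loss: Tier VI Incident (§5.4)? no; Essential Claim (§5.5)? no; the loss was caused by a third party? no — 0 of 3 hold (need ≥2) → not satisfied.
§5.3 — Protected Damage: [not a Scheduled Peril (§5.10)? yes] AND [Tier V Loss (§5.7)? no] → not satisfied.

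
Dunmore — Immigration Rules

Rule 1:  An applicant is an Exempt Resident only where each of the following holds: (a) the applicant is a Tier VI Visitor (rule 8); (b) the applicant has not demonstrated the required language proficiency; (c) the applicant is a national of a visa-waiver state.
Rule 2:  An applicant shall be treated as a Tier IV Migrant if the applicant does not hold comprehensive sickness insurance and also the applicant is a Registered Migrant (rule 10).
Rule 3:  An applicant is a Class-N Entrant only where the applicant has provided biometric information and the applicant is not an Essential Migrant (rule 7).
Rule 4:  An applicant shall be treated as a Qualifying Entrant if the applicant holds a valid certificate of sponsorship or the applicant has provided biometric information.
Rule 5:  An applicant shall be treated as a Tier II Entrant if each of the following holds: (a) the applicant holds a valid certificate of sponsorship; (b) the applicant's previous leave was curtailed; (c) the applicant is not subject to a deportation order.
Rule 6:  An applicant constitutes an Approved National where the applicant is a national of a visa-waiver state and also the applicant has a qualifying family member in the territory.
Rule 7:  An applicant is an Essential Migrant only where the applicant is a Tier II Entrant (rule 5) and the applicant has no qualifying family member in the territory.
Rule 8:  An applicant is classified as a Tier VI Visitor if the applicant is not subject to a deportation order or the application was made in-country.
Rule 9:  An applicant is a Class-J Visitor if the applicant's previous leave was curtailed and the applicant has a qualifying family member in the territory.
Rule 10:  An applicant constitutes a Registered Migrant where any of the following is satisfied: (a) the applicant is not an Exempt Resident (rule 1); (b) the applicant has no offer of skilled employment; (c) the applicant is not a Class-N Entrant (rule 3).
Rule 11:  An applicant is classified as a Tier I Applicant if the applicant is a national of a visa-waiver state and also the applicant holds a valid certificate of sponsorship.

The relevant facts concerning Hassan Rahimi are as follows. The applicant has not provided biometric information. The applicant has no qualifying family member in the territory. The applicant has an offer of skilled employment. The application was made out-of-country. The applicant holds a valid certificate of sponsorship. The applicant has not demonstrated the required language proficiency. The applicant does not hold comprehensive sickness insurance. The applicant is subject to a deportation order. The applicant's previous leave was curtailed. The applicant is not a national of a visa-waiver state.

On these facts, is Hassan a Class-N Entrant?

Under rule 5: the applicant holds a valid certificate of sponsorship? yes; and the applicant's previous leave was curtailed? yes; and the applicant is not subject to a deportation order? no. So the applicant is not a Tier II Entrant.
Under rule 7: Tier II Entrant (rule 5)? no; and the applicant has no qualifying family member in the territory? yes. So the applicant is not an Essential Migrant.
Under rule 3: the applicant has provided biometric information? no; and not an Essential Migrant (rule 7)? yes. So the applicant is not a Class-N Entrant.

No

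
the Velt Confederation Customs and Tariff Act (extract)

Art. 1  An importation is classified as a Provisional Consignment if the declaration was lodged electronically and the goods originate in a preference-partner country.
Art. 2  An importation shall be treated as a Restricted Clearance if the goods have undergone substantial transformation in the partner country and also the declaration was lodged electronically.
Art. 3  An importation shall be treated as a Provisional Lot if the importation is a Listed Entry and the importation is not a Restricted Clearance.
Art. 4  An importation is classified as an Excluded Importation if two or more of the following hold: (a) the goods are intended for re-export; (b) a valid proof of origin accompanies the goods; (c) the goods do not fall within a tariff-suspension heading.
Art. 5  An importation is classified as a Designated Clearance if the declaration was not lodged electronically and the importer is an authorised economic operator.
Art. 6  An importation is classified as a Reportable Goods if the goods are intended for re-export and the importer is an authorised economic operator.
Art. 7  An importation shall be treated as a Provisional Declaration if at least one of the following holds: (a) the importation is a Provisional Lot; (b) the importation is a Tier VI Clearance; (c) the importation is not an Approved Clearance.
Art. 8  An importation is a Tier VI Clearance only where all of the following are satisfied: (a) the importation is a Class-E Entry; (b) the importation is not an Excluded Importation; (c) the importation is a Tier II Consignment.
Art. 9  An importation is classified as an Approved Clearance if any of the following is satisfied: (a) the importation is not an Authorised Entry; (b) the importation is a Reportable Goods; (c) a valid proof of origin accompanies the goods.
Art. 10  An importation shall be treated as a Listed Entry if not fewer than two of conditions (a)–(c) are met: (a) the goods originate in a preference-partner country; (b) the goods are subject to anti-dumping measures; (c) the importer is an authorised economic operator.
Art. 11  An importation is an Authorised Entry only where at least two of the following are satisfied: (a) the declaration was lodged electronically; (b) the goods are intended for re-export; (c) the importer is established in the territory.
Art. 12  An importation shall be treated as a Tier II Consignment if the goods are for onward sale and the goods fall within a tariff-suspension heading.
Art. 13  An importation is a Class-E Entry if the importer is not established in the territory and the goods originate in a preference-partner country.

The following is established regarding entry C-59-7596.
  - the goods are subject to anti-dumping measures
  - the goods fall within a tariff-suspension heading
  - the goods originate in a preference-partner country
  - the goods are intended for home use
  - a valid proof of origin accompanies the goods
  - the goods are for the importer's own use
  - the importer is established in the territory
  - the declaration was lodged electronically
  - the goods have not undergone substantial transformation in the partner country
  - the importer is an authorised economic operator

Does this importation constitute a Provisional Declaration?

Yes

Under article 10: the goods originate in a preference-partner country? yes; the goods are subject to anti-dumping measures? yes; the importer is an authorised economic operator? yes — 3 of 3 hold (need ≥2) → satisfied.
Under article 2: the goods have undergone substantial transformation in the partner country? no; and the declaration was lodged electronically? yes. So the importation is not a Restricted Clearance.
Under article 3: Listed Entry (article 10)? yes; and not a Restricted Clearance (article 2)? yes. So the importation is a Provisional Lot.
Under article 13: the importer is not established in the territory? no; and the goods originate in a preference-partner country? yes. So the importation is not a Class-E Entry.
Under article 4: the goods are intended for re-export? no; a valid proof of origin accompanies the goods? yes; the goods do not fall within a tariff-suspension heading? no — 1 of 3 hold (need ≥2) → not satisfied.
Under article 12: the goods are for onward sale? no; and the goods fall within a tariff-suspension heading? yes. So the importation is not a Tier II Consignment.
Under article 8: Class-E Entry (article 13)? no; and not an Excluded Importation (article 4)? yes; and Tier II Consignment (article 12)? no. So the importation is not a Tier VI Clearance.
Under article 11: the declaration was lodged electronically? yes; the goods are intended for re-export? no; the importer is established in the territory? yes — 2 of 3 hold (need ≥2) → satisfied.
Under article 6: the goods are intended for re-export? no; and the importer is an authorised economic operator? yes. So the importation is not a Reportable Goods.
Under article 9: not an Authorised Entry (article 11)? no; or Reportable Goods (article 6)? no; or a valid proof of origin accompanies the goods? yes. So the importation is an Approved Clearance.
Under article 7: Provisional Lot (article 3)? yes; or Tier VI Clearance (article 8)? no; or not an Approved Clearance (article 9)? no. So the importation is a Provisional Declaration.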